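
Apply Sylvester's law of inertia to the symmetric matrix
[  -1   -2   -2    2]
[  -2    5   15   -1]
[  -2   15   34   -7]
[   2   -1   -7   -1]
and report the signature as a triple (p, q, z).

Answer: (2, 2, 0)

Derivation:
step 0: pivot -1 → sign −
step 1: pivot 9 → sign +
step 2: pivot -19/9 → sign −
step 3: pivot 6/19 → sign +
signature = (2, 2, 0)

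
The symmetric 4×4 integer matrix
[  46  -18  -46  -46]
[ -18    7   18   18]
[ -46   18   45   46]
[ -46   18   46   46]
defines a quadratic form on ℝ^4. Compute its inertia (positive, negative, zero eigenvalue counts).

Answer: (1, 2, 1)

Derivation:
step 0: pivot 46 → sign +
step 1: pivot -1/23 → sign −
step 2: pivot -1 → sign −
step 3: row/col 3 already zero → sign 0
signature = (1, 2, 1)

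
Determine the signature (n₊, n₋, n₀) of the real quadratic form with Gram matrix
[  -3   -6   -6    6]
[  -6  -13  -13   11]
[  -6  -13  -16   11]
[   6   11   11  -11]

Answer: (1, 3, 0)

Derivation:
step 0: pivot -3 → sign −
step 1: pivot -1 → sign −
step 2: pivot -3 → sign −
step 3: pivot 2 → sign +
signature = (1, 3, 0)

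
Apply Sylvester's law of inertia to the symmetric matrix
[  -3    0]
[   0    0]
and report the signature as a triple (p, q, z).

step 0: pivot -3 → sign −
step 1: row/col 1 already zero → sign 0
signature = (0, 1, 1)

Answer: (0, 1, 1)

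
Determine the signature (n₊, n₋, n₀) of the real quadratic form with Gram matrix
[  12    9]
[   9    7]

step 0: pivot 12 → sign +
step 1: pivot 1/4 → sign +
signature = (2, 0, 0)

Answer: (2, 0, 0)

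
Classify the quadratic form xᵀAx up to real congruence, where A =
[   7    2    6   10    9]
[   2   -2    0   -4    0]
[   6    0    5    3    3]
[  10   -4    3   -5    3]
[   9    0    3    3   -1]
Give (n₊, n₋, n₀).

Answer: (2, 3, 0)

Derivation:
step 0: pivot 7 → sign +
step 1: pivot -18/7 → sign −
step 2: pivot 1 → sign +
step 3: pivot -2 → sign −
step 4: pivot -1 → sign −
signature = (2, 3, 0)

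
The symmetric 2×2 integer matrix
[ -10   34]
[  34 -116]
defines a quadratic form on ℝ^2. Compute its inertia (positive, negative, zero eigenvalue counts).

Answer: (0, 2, 0)

Derivation:
step 0: pivot -10 → sign −
step 1: pivot -2/5 → sign −
signature = (0, 2, 0)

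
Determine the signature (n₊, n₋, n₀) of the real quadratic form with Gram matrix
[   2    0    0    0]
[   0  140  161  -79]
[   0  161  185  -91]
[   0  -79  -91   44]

step 0: pivot 2 → sign +
step 1: pivot 140 → sign +
step 2: pivot -3/20 → sign −
step 3: pivot -3/7 → sign −
signature = (2, 2, 0)

Answer: (2, 2, 0)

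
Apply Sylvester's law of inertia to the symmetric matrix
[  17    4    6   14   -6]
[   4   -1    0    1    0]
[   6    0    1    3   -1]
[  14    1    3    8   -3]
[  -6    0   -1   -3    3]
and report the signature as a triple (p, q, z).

step 0: pivot 17 → sign +
step 1: pivot -33/17 → sign −
step 2: pivot -1/11 → sign −
step 3: pivot 2 → sign +
step 4: row/col 4 already zero → sign 0
signature = (2, 2, 1)

Answer: (2, 2, 1)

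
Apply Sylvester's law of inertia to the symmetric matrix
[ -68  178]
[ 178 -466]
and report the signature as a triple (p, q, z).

Answer: (0, 2, 0)

Derivation:
step 0: pivot -68 → sign −
step 1: pivot -1/17 → sign −
signature = (0, 2, 0)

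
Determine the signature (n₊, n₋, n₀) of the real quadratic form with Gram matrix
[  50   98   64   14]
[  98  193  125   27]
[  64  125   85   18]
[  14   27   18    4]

step 0: pivot 50 → sign +
step 1: pivot 23/25 → sign +
step 2: pivot 66/23 → sign +
step 3: pivot -3/22 → sign −
signature = (3, 1, 0)

Answer: (3, 1, 0)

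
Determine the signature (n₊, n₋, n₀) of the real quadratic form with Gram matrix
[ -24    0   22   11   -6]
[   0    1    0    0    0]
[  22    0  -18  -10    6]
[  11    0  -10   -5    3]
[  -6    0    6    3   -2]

step 0: pivot -24 → sign −
step 1: pivot 1 → sign +
step 2: pivot 13/6 → sign +
step 3: pivot 1/26 → sign +
step 4: pivot -2 → sign −
signature = (3, 2, 0)

Answer: (3, 2, 0)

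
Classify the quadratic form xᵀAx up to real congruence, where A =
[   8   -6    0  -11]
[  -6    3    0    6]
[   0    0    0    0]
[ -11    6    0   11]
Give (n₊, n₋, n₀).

Answer: (1, 2, 1)

Derivation:
step 0: pivot 8 → sign +
step 1: pivot -3/2 → sign −
step 2: pivot -3/4 → sign −
step 3: row/col 3 already zero → sign 0
signature = (1, 2, 1)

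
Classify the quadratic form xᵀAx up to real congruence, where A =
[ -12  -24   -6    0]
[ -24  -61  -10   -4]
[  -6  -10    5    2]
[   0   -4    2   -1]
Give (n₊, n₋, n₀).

Answer: (1, 2, 1)

Derivation:
step 0: pivot -12 → sign −
step 1: pivot -13 → sign −
step 2: pivot 108/13 → sign +
step 3: row/col 3 already zero → sign 0
signature = (1, 2, 1)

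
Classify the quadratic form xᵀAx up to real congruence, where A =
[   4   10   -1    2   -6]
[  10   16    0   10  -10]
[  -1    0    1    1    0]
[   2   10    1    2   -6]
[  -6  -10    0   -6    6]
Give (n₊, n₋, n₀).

Answer: (2, 3, 0)

Derivation:
step 0: pivot 4 → sign +
step 1: pivot -9 → sign −
step 2: pivot 13/9 → sign +
step 3: pivot -2 → sign −
step 4: pivot -3/13 → sign −
signature = (2, 3, 0)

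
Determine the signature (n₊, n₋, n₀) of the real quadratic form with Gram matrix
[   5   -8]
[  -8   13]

Answer: (2, 0, 0)

Derivation:
step 0: pivot 5 → sign +
step 1: pivot 1/5 → sign +
signature = (2, 0, 0)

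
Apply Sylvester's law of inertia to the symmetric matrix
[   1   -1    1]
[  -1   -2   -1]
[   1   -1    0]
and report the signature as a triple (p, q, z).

step 0: pivot 1 → sign +
step 1: pivot -3 → sign −
step 2: pivot -1 → sign −
signature = (1, 2, 0)

Answer: (1, 2, 0)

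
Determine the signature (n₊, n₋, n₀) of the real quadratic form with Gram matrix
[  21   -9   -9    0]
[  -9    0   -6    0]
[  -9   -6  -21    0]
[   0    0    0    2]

Answer: (3, 1, 0)

Derivation:
step 0: pivot 21 → sign +
step 1: pivot -27/7 → sign −
step 2: pivot 1/3 → sign +
step 3: pivot 2 → sign +
signature = (3, 1, 0)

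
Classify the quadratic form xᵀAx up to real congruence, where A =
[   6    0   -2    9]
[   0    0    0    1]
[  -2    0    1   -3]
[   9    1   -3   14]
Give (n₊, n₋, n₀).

Answer: (3, 1, 0)

Derivation:
step 0: pivot 6 → sign +
step 1: pivot 1/3 → sign +
step 2: pivot 1/2 → sign +
step 3: pivot -2 → sign −
signature = (3, 1, 0)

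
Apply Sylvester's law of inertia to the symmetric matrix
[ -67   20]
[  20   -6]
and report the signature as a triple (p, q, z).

step 0: pivot -67 → sign −
step 1: pivot -2/67 → sign −
signature = (0, 2, 0)

Answer: (0, 2, 0)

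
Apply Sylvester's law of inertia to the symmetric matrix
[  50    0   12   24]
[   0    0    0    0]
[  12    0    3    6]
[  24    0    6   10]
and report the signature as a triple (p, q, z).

Answer: (2, 1, 1)

Derivation:
step 0: pivot 50 → sign +
step 1: pivot 3/25 → sign +
step 2: pivot -2 → sign −
step 3: row/col 3 already zero → sign 0
signature = (2, 1, 1)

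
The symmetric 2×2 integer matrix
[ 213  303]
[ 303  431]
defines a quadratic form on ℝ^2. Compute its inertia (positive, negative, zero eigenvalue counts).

step 0: pivot 213 → sign +
step 1: pivot -2/71 → sign −
signature = (1, 1, 0)

Answer: (1, 1, 0)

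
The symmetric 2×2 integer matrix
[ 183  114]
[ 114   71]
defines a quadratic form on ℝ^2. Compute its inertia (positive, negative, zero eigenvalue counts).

step 0: pivot 183 → sign +
step 1: pivot -1/61 → sign −
signature = (1, 1, 0)

Answer: (1, 1, 0)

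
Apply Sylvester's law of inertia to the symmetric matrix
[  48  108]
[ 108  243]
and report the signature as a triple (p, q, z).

step 0: pivot 48 → sign +
step 1: row/col 1 already zero → sign 0
signature = (1, 0, 1)

Answer: (1, 0, 1)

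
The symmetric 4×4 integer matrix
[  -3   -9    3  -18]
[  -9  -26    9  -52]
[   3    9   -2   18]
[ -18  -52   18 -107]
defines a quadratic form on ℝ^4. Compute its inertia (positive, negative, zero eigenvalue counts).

step 0: pivot -3 → sign −
step 1: pivot 1 → sign +
step 2: pivot 1 → sign +
step 3: pivot -3 → sign −
signature = (2, 2, 0)

Answer: (2, 2, 0)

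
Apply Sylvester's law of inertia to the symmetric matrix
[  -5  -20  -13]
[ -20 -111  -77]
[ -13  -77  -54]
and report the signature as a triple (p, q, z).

step 0: pivot -5 → sign −
step 1: pivot -31 → sign −
step 2: pivot -6/155 → sign −
signature = (0, 3, 0)

Answer: (0, 3, 0)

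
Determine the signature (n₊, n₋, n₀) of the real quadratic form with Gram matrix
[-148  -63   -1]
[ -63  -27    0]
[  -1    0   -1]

step 0: pivot -148 → sign −
step 1: pivot -27/148 → sign −
step 2: row/col 2 already zero → sign 0
signature = (0, 2, 1)

Answer: (0, 2, 1)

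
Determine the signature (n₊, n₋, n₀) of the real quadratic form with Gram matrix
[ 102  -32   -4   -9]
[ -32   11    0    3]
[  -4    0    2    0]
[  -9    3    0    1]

step 0: pivot 102 → sign +
step 1: pivot 49/51 → sign +
step 2: pivot 10/49 → sign +
step 3: pivot 1/10 → sign +
signature = (4, 0, 0)

Answer: (4, 0, 0)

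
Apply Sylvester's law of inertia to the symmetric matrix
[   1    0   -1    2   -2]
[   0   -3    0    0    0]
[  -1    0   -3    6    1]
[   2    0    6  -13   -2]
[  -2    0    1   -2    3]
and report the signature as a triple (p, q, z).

Answer: (1, 4, 0)

Derivation:
step 0: pivot 1 → sign +
step 1: pivot -3 → sign −
step 2: pivot -4 → sign −
step 3: pivot -1 → sign −
step 4: pivot -3/4 → sign −
signature = (1, 4, 0)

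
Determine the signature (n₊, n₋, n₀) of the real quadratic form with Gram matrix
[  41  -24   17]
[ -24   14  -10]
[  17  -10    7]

Answer: (1, 1, 1)

Derivation:
step 0: pivot 41 → sign +
step 1: pivot -2/41 → sign −
step 2: row/col 2 already zero → sign 0
signature = (1, 1, 1)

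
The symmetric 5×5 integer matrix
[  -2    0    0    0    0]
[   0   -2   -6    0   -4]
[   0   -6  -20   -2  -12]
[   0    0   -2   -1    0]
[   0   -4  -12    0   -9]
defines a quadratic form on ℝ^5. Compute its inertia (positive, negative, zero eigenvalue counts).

Answer: (1, 4, 0)

Derivation:
step 0: pivot -2 → sign −
step 1: pivot -2 → sign −
step 2: pivot -2 → sign −
step 3: pivot 1 → sign +
step 4: pivot -1 → sign −
signature = (1, 4, 0)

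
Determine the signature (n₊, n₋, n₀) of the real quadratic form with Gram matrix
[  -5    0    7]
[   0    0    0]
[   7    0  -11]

step 0: pivot -5 → sign −
step 1: pivot -6/5 → sign −
step 2: row/col 2 already zero → sign 0
signature = (0, 2, 1)

Answer: (0, 2, 1)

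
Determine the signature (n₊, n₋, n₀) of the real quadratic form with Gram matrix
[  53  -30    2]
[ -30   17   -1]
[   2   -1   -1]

step 0: pivot 53 → sign +
step 1: pivot 1/53 → sign +
step 2: pivot -2 → sign −
signature = (2, 1, 0)

Answer: (2, 1, 0)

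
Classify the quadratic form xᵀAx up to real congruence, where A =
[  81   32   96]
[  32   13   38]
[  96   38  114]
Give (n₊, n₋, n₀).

Answer: (3, 0, 0)

Derivation:
step 0: pivot 81 → sign +
step 1: pivot 29/81 → sign +
step 2: pivot 6/29 → sign +
signature = (3, 0, 0)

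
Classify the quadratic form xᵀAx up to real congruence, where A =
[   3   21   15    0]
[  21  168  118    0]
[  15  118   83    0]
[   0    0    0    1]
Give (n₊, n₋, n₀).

step 0: pivot 3 → sign +
step 1: pivot 21 → sign +
step 2: pivot -1/21 → sign −
step 3: pivot 1 → sign +
signature = (3, 1, 0)

Answer: (3, 1, 0)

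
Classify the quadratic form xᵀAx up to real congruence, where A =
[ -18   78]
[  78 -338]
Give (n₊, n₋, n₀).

step 0: pivot -18 → sign −
step 1: row/col 1 already zero → sign 0
signature = (0, 1, 1)

Answer: (0, 1, 1)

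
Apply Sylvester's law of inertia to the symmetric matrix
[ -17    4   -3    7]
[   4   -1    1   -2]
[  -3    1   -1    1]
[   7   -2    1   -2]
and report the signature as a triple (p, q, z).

step 0: pivot -17 → sign −
step 1: pivot -1/17 → sign −
step 2: pivot 1 → sign +
step 3: pivot -1 → sign −
signature = (1, 3, 0)

Answer: (1, 3, 0)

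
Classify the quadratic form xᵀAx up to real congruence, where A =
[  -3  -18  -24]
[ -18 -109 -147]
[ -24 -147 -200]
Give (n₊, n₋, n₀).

Answer: (1, 2, 0)

Derivation:
step 0: pivot -3 → sign −
step 1: pivot -1 → sign −
step 2: pivot 1 → sign +
signature = (1, 2, 0)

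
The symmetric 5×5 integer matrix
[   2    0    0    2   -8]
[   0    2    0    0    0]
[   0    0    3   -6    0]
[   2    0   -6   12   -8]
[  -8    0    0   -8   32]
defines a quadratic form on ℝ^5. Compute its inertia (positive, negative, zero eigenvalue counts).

Answer: (3, 1, 1)

Derivation:
step 0: pivot 2 → sign +
step 1: pivot 2 → sign +
step 2: pivot 3 → sign +
step 3: pivot -2 → sign −
step 4: row/col 4 already zero → sign 0
signature = (3, 1, 1)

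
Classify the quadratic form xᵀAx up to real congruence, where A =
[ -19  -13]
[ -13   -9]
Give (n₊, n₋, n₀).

step 0: pivot -19 → sign −
step 1: pivot -2/19 → sign −
signature = (0, 2, 0)

Answer: (0, 2, 0)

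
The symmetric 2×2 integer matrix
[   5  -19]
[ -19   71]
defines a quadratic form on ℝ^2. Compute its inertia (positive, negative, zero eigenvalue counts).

step 0: pivot 5 → sign +
step 1: pivot -6/5 → sign −
signature = (1, 1, 0)

Answer: (1, 1, 0)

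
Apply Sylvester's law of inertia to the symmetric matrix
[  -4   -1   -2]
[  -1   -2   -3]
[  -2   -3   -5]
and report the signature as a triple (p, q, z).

Answer: (0, 3, 0)

Derivation:
step 0: pivot -4 → sign −
step 1: pivot -7/4 → sign −
step 2: pivot -3/7 → sign −
signature = (0, 3, 0)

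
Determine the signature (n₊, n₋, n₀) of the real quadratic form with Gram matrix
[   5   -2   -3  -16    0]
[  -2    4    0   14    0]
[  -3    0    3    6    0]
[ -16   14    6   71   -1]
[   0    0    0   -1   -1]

step 0: pivot 5 → sign +
step 1: pivot 16/5 → sign +
step 2: pivot 3/4 → sign +
step 3: pivot 1 → sign +
step 4: pivot -2 → sign −
signature = (4, 1, 0)

Answer: (4, 1, 0)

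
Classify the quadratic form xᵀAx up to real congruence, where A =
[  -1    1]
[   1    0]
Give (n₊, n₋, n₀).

Answer: (1, 1, 0)

Derivation:
step 0: pivot -1 → sign −
step 1: pivot 1 → sign +
signature = (1, 1, 0)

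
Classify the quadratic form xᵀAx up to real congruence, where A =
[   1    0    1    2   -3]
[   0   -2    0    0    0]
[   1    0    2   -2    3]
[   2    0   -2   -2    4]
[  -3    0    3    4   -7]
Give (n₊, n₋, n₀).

step 0: pivot 1 → sign +
step 1: pivot -2 → sign −
step 2: pivot 1 → sign +
step 3: pivot -22 → sign −
step 4: pivot 6/11 → sign +
signature = (3, 2, 0)

Answer: (3, 2, 0)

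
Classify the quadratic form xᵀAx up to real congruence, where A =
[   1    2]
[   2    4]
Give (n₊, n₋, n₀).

Answer: (1, 0, 1)

Derivation:
step 0: pivot 1 → sign +
step 1: row/col 1 already zero → sign 0
signature = (1, 0, 1)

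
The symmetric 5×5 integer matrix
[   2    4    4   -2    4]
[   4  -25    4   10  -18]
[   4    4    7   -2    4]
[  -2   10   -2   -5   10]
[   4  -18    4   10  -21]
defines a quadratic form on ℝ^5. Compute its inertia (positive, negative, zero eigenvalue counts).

Answer: (1, 4, 0)

Derivation:
step 0: pivot 2 → sign +
step 1: pivot -33 → sign −
step 2: pivot -17/33 → sign −
step 3: pivot -15/17 → sign −
step 4: pivot -1/5 → sign −
signature = (1, 4, 0)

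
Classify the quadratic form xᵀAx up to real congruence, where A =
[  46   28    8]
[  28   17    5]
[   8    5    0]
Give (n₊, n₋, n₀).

step 0: pivot 46 → sign +
step 1: pivot -1/23 → sign −
step 2: pivot -1 → sign −
signature = (1, 2, 0)

Answer: (1, 2, 0)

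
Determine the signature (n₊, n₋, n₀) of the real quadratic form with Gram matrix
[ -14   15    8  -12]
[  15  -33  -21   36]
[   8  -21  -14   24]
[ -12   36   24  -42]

step 0: pivot -14 → sign −
step 1: pivot -237/14 → sign −
step 2: pivot -24/79 → sign −
step 3: row/col 3 already zero → sign 0
signature = (0, 3, 1)

Answer: (0, 3, 1)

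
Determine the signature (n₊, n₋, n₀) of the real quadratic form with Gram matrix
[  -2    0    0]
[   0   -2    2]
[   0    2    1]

step 0: pivot -2 → sign −
step 1: pivot -2 → sign −
step 2: pivot 3 → sign +
signature = (1, 2, 0)

Answer: (1, 2, 0)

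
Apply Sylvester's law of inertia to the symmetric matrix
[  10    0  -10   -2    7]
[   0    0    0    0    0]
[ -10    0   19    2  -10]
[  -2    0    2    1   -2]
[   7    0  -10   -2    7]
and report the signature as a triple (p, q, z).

Answer: (4, 0, 1)

Derivation:
step 0: pivot 10 → sign +
step 1: pivot 9 → sign +
step 2: pivot 3/5 → sign +
step 3: pivot 1/2 → sign +
step 4: row/col 4 already zero → sign 0
signature = (4, 0, 1)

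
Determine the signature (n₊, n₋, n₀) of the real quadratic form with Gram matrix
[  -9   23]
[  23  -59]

step 0: pivot -9 → sign −
step 1: pivot -2/9 → sign −
signature = (0, 2, 0)

Answer: (0, 2, 0)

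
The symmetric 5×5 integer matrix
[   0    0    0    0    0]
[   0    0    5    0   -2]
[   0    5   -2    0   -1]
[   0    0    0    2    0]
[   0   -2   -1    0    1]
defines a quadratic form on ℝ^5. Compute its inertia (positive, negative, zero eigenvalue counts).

Answer: (2, 2, 1)

Derivation:
step 0: pivot -2 → sign −
step 1: pivot 25/2 → sign +
step 2: pivot 2 → sign +
step 3: pivot -3/25 → sign −
step 4: row/col 4 already zero → sign 0
signature = (2, 2, 1)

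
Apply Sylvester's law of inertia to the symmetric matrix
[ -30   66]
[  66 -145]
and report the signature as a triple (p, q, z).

Answer: (1, 1, 0)

Derivation:
step 0: pivot -30 → sign −
step 1: pivot 1/5 → sign +
signature = (1, 1, 0)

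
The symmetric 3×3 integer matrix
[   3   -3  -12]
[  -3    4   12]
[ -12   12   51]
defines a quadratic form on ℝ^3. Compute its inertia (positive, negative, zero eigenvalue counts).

step 0: pivot 3 → sign +
step 1: pivot 1 → sign +
step 2: pivot 3 → sign +
signature = (3, 0, 0)

Answer: (3, 0, 0)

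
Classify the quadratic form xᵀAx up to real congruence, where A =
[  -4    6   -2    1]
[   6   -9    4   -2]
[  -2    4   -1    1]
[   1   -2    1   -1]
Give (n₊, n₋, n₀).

Answer: (1, 3, 0)

Derivation:
step 0: pivot -4 → sign −
step 1: pivot 2 → sign +
step 2: pivot -1/2 → sign −
step 3: pivot -1/4 → sign −
signature = (1, 3, 0)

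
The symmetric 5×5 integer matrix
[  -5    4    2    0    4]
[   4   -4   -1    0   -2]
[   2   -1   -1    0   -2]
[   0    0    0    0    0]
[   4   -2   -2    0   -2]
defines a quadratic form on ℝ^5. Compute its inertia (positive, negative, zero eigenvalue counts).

step 0: pivot -5 → sign −
step 1: pivot -4/5 → sign −
step 2: pivot 1/4 → sign +
step 3: pivot 2 → sign +
step 4: row/col 4 already zero → sign 0
signature = (2, 2, 1)

Answer: (2, 2, 1)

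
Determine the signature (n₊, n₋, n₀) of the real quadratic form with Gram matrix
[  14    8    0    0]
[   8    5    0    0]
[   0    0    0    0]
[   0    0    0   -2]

step 0: pivot 14 → sign +
step 1: pivot 3/7 → sign +
step 2: pivot -2 → sign −
step 3: row/col 3 already zero → sign 0
signature = (2, 1, 1)

Answer: (2, 1, 1)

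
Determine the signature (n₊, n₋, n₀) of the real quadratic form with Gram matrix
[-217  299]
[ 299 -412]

Answer: (0, 2, 0)

Derivation:
step 0: pivot -217 → sign −
step 1: pivot -3/217 → sign −
signature = (0, 2, 0)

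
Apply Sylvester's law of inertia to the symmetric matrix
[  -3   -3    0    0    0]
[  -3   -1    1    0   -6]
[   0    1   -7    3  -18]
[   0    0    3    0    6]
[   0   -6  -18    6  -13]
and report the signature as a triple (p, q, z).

step 0: pivot -3 → sign −
step 1: pivot 2 → sign +
step 2: pivot -15/2 → sign −
step 3: pivot 6/5 → sign +
step 4: pivot -1 → sign −
signature = (2, 3, 0)

Answer: (2, 3, 0)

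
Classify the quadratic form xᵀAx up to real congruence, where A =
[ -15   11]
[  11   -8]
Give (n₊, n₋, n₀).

Answer: (1, 1, 0)

Derivation:
step 0: pivot -15 → sign −
step 1: pivot 1/15 → sign +
signature = (1, 1, 0)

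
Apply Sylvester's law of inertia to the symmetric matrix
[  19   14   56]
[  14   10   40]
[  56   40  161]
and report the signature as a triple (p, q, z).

Answer: (2, 1, 0)

Derivation:
step 0: pivot 19 → sign +
step 1: pivot -6/19 → sign −
step 2: pivot 1 → sign +
signature = (2, 1, 0)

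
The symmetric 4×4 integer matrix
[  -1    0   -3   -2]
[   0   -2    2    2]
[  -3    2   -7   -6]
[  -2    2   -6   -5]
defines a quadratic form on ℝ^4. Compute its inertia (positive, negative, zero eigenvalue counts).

step 0: pivot -1 → sign −
step 1: pivot -2 → sign −
step 2: pivot 4 → sign +
step 3: row/col 3 already zero → sign 0
signature = (1, 2, 1)

Answer: (1, 2, 1)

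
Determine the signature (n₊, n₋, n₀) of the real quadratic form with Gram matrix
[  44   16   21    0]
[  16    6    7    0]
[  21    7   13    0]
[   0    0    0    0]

step 0: pivot 44 → sign +
step 1: pivot 2/11 → sign +
step 2: pivot 3/4 → sign +
step 3: row/col 3 already zero → sign 0
signature = (3, 0, 1)

Answer: (3, 0, 1)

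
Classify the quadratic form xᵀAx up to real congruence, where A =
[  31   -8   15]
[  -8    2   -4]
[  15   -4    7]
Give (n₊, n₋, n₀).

Answer: (1, 1, 1)

Derivation:
step 0: pivot 31 → sign +
step 1: pivot -2/31 → sign −
step 2: row/col 2 already zero → sign 0
signature = (1, 1, 1)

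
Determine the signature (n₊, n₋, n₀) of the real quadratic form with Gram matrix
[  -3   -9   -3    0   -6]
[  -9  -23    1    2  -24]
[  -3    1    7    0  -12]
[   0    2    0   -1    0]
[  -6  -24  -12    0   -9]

Answer: (1, 4, 0)

Derivation:
step 0: pivot -3 → sign −
step 1: pivot 4 → sign +
step 2: pivot -15 → sign −
step 3: pivot -1/3 → sign −
step 4: pivot -3/5 → sign −
signature = (1, 4, 0)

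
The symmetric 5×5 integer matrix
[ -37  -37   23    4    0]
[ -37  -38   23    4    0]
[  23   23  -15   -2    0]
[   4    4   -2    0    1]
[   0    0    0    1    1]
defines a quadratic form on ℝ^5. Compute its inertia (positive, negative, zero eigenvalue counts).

step 0: pivot -37 → sign −
step 1: pivot -1 → sign −
step 2: pivot -26/37 → sign −
step 3: pivot 10/13 → sign +
step 4: pivot -3/10 → sign −
signature = (1, 4, 0)

Answer: (1, 4, 0)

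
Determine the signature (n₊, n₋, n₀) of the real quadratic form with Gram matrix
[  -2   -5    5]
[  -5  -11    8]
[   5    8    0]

Answer: (1, 2, 0)

Derivation:
step 0: pivot -2 → sign −
step 1: pivot 3/2 → sign +
step 2: pivot -1 → sign −
signature = (1, 2, 0)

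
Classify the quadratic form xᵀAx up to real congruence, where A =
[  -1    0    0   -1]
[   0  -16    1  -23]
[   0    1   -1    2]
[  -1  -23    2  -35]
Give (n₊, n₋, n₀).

step 0: pivot -1 → sign −
step 1: pivot -16 → sign −
step 2: pivot -15/16 → sign −
step 3: pivot -3/5 → sign −
signature = (0, 4, 0)

Answer: (0, 4, 0)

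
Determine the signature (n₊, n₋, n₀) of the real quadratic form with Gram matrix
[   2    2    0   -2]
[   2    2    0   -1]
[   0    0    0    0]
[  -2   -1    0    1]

Answer: (2, 1, 1)

Derivation:
step 0: pivot 2 → sign +
step 1: pivot -1 → sign −
step 2: pivot 1 → sign +
step 3: row/col 3 already zero → sign 0
signature = (2, 1, 1)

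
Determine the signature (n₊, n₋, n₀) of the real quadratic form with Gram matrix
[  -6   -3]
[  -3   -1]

Answer: (1, 1, 0)

Derivation:
step 0: pivot -6 → sign −
step 1: pivot 1/2 → sign +
signature = (1, 1, 0)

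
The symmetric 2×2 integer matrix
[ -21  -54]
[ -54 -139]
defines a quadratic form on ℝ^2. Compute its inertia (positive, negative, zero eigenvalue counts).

step 0: pivot -21 → sign −
step 1: pivot -1/7 → sign −
signature = (0, 2, 0)

Answer: (0, 2, 0)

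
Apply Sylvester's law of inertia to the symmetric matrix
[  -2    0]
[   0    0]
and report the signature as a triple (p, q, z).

step 0: pivot -2 → sign −
step 1: row/col 1 already zero → sign 0
signature = (0, 1, 1)

Answer: (0, 1, 1)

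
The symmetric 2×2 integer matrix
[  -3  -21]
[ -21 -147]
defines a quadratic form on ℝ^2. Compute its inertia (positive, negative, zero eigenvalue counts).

step 0: pivot -3 → sign −
step 1: row/col 1 already zero → sign 0
signature = (0, 1, 1)

Answer: (0, 1, 1)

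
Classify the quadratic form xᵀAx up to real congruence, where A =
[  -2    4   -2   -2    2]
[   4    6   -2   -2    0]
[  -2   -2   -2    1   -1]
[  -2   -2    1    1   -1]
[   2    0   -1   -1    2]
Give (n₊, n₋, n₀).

Answer: (2, 3, 0)

Derivation:
step 0: pivot -2 → sign −
step 1: pivot 14 → sign +
step 2: pivot -18/7 → sign −
step 3: pivot 1/2 → sign +
step 4: pivot -1 → sign −
signature = (2, 3, 0)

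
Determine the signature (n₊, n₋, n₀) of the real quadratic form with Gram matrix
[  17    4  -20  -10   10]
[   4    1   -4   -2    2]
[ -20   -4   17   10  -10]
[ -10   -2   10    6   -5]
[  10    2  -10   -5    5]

Answer: (3, 2, 0)

Derivation:
step 0: pivot 17 → sign +
step 1: pivot 1/17 → sign +
step 2: pivot -15 → sign −
step 3: pivot 2/5 → sign +
step 4: pivot -3/2 → sign −
signature = (3, 2, 0)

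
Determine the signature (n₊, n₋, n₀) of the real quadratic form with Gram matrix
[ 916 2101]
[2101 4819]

Answer: (2, 0, 0)

Derivation:
step 0: pivot 916 → sign +
step 1: pivot 3/916 → sign +
signature = (2, 0, 0)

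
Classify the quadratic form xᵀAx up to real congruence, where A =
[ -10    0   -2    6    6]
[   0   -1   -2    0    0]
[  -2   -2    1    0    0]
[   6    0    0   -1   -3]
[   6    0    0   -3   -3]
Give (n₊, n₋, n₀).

step 0: pivot -10 → sign −
step 1: pivot -1 → sign −
step 2: pivot 27/5 → sign +
step 3: pivot 7/3 → sign +
step 4: pivot 2/7 → sign +
signature = (3, 2, 0)

Answer: (3, 2, 0)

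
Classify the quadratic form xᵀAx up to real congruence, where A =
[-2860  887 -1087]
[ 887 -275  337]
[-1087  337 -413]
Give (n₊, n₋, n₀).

step 0: pivot -2860 → sign −
step 1: pivot 269/2860 → sign +
step 2: pivot -6/269 → sign −
signature = (1, 2, 0)

Answer: (1, 2, 0)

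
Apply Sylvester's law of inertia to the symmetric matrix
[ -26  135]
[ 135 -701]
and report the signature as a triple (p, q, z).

Answer: (0, 2, 0)

Derivation:
step 0: pivot -26 → sign −
step 1: pivot -1/26 → sign −
signature = (0, 2, 0)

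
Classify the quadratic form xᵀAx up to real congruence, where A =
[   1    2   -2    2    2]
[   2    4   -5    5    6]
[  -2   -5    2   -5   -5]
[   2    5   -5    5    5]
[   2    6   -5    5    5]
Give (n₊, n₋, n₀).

step 0: pivot 1 → sign +
step 1: pivot -2 → sign −
step 2: pivot 1/2 → sign +
step 3: pivot -3 → sign −
step 4: pivot 1 → sign +
signature = (3, 2, 0)

Answer: (3, 2, 0)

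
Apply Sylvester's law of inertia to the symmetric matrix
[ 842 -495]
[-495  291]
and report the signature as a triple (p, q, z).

Answer: (1, 1, 0)

Derivation:
step 0: pivot 842 → sign +
step 1: pivot -3/842 → sign −
signature = (1, 1, 0)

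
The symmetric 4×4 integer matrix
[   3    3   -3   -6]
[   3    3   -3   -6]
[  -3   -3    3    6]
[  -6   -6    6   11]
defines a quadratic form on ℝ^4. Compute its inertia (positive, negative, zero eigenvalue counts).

step 0: pivot 3 → sign +
step 1: pivot -1 → sign −
step 2: row/col 2 already zero → sign 0
step 3: row/col 3 already zero → sign 0
signature = (1, 1, 2)

Answer: (1, 1, 2)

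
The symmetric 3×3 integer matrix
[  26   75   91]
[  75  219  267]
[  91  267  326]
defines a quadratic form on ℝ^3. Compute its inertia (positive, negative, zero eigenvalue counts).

step 0: pivot 26 → sign +
step 1: pivot 69/26 → sign +
step 2: pivot -3/23 → sign −
signature = (2, 1, 0)

Answer: (2, 1, 0)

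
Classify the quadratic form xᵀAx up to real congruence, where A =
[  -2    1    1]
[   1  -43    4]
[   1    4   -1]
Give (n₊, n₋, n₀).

Answer: (0, 3, 0)

Derivation:
step 0: pivot -2 → sign −
step 1: pivot -85/2 → sign −
step 2: pivot -2/85 → sign −
signature = (0, 3, 0)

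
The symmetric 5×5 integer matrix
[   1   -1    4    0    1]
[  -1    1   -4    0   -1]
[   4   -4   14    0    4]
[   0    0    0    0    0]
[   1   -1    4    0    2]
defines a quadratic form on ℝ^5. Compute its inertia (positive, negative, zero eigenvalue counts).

Answer: (2, 1, 2)

Derivation:
step 0: pivot 1 → sign +
step 1: pivot -2 → sign −
step 2: pivot 1 → sign +
step 3: row/col 3 already zero → sign 0
step 4: row/col 4 already zero → sign 0
signature = (2, 1, 2)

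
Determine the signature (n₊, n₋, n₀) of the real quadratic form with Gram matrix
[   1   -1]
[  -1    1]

step 0: pivot 1 → sign +
step 1: row/col 1 already zero → sign 0
signature = (1, 0, 1)

Answer: (1, 0, 1)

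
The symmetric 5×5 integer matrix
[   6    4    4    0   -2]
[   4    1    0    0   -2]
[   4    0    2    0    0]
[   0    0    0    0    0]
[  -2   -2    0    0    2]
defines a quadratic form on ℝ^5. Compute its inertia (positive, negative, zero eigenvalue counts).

step 0: pivot 6 → sign +
step 1: pivot -5/3 → sign −
step 2: pivot 18/5 → sign +
step 3: row/col 3 already zero → sign 0
step 4: row/col 4 already zero → sign 0
signature = (2, 1, 2)

Answer: (2, 1, 2)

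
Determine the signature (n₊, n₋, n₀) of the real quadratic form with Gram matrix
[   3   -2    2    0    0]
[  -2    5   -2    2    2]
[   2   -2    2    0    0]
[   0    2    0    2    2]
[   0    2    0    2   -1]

Answer: (4, 1, 0)

Derivation:
step 0: pivot 3 → sign +
step 1: pivot 11/3 → sign +
step 2: pivot 6/11 → sign +
step 3: pivot 2/3 → sign +
step 4: pivot -3 → sign −
signature = (4, 1, 0)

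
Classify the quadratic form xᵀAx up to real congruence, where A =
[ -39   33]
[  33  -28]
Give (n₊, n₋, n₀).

Answer: (0, 2, 0)

Derivation:
step 0: pivot -39 → sign −
step 1: pivot -1/13 → sign −
signature = (0, 2, 0)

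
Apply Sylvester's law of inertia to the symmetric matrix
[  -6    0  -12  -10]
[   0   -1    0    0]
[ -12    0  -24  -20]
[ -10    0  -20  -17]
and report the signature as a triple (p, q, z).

step 0: pivot -6 → sign −
step 1: pivot -1 → sign −
step 2: pivot -1/3 → sign −
step 3: row/col 3 already zero → sign 0
signature = (0, 3, 1)

Answer: (0, 3, 1)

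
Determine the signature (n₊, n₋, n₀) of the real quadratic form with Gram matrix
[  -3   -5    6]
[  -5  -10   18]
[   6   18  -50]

step 0: pivot -3 → sign −
step 1: pivot -5/3 → sign −
step 2: pivot 2/5 → sign +
signature = (1, 2, 0)

Answer: (1, 2, 0)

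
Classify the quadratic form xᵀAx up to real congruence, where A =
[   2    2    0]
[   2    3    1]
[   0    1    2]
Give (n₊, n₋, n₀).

step 0: pivot 2 → sign +
step 1: pivot 1 → sign +
step 2: pivot 1 → sign +
signature = (3, 0, 0)

Answer: (3, 0, 0)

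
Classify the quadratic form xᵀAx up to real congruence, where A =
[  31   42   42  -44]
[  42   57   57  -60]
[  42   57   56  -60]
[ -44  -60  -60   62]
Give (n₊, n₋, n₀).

Answer: (2, 2, 0)

Derivation:
step 0: pivot 31 → sign +
step 1: pivot 3/31 → sign +
step 2: pivot -1 → sign −
step 3: pivot -2 → sign −
signature = (2, 2, 0)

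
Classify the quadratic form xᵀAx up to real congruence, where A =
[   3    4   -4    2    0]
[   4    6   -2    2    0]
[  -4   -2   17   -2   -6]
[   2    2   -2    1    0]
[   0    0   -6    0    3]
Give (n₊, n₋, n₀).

Answer: (3, 2, 0)

Derivation:
step 0: pivot 3 → sign +
step 1: pivot 2/3 → sign +
step 2: pivot -5 → sign −
step 3: pivot 11/5 → sign +
step 4: pivot -3/11 → sign −
signature = (3, 2, 0)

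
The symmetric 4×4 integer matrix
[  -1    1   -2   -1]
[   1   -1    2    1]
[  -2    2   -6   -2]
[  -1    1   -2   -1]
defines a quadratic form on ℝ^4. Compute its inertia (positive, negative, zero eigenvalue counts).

Answer: (0, 2, 2)

Derivation:
step 0: pivot -1 → sign −
step 1: pivot -2 → sign −
step 2: row/col 2 already zero → sign 0
step 3: row/col 3 already zero → sign 0
signature = (0, 2, 2)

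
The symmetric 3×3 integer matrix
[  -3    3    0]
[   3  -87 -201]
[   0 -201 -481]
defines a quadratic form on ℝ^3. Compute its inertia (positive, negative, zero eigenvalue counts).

Answer: (0, 3, 0)

Derivation:
step 0: pivot -3 → sign −
step 1: pivot -84 → sign −
step 2: pivot -1/28 → sign −
signature = (0, 3, 0)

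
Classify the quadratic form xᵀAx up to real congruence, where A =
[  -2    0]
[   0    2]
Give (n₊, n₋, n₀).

step 0: pivot -2 → sign −
step 1: pivot 2 → sign +
signature = (1, 1, 0)

Answer: (1, 1, 0)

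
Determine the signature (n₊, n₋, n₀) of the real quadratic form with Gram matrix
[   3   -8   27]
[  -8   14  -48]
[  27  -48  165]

step 0: pivot 3 → sign +
step 1: pivot -22/3 → sign −
step 2: pivot 6/11 → sign +
signature = (2, 1, 0)

Answer: (2, 1, 0)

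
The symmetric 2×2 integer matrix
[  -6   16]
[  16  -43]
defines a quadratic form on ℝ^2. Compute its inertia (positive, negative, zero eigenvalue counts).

step 0: pivot -6 → sign −
step 1: pivot -1/3 → sign −
signature = (0, 2, 0)

Answer: (0, 2, 0)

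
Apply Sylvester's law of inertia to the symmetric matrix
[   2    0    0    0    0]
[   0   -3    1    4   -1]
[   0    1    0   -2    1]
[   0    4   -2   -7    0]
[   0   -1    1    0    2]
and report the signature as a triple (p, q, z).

step 0: pivot 2 → sign +
step 1: pivot -3 → sign −
step 2: pivot 1/3 → sign +
step 3: pivot -3 → sign −
step 4: pivot 1 → sign +
signature = (3, 2, 0)

Answer: (3, 2, 0)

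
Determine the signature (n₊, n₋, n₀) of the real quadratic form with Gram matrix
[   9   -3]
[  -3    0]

Answer: (1, 1, 0)

Derivation:
step 0: pivot 9 → sign +
step 1: pivot -1 → sign −
signature = (1, 1, 0)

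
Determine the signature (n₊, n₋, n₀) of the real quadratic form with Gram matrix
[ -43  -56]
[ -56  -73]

step 0: pivot -43 → sign −
step 1: pivot -3/43 → sign −
signature = (0, 2, 0)

Answer: (0, 2, 0)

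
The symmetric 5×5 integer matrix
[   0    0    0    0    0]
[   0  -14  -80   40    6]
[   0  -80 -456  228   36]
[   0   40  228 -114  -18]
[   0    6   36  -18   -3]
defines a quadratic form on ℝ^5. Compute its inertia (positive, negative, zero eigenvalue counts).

Answer: (1, 2, 2)

Derivation:
step 0: pivot -14 → sign −
step 1: pivot 8/7 → sign +
step 2: pivot -3 → sign −
step 3: row/col 3 already zero → sign 0
step 4: row/col 4 already zero → sign 0
signature = (1, 2, 2)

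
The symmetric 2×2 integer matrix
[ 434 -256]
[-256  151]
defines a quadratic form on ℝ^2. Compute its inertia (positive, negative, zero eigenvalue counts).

step 0: pivot 434 → sign +
step 1: pivot -1/217 → sign −
signature = (1, 1, 0)

Answer: (1, 1, 0)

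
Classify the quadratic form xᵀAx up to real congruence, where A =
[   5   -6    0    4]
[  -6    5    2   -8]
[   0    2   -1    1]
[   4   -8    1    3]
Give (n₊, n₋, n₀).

Answer: (2, 1, 1)

Derivation:
step 0: pivot 5 → sign +
step 1: pivot -11/5 → sign −
step 2: pivot 9/11 → sign +
step 3: row/col 3 already zero → sign 0
signature = (2, 1, 1)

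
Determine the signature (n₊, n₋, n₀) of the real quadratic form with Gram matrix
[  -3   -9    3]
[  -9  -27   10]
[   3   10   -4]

Answer: (1, 2, 0)

Derivation:
step 0: pivot -3 → sign −
step 1: pivot -1 → sign −
step 2: pivot 1 → sign +
signature = (1, 2, 0)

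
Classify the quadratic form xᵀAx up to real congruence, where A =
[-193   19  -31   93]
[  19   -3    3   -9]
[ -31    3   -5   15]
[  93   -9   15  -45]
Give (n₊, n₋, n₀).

Answer: (0, 3, 1)

Derivation:
step 0: pivot -193 → sign −
step 1: pivot -218/193 → sign −
step 2: pivot -2/109 → sign −
step 3: row/col 3 already zero → sign 0
signature = (0, 3, 1)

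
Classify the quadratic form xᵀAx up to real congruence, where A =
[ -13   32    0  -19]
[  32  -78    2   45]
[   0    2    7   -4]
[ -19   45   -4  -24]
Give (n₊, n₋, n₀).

Answer: (2, 2, 0)

Derivation:
step 0: pivot -13 → sign −
step 1: pivot 10/13 → sign +
step 2: pivot 9/5 → sign +
step 3: pivot -1/2 → sign −
signature = (2, 2, 0)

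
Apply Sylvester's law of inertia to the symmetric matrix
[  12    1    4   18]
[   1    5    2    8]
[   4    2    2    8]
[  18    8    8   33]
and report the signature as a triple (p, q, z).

Answer: (3, 1, 0)

Derivation:
step 0: pivot 12 → sign +
step 1: pivot 59/12 → sign +
step 2: pivot 6/59 → sign +
step 3: pivot -3 → sign −
signature = (3, 1, 0)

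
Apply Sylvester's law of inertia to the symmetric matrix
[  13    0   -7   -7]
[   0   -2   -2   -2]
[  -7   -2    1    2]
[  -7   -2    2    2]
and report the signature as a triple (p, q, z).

step 0: pivot 13 → sign +
step 1: pivot -2 → sign −
step 2: pivot -10/13 → sign −
step 3: pivot 3/10 → sign +
signature = (2, 2, 0)

Answer: (2, 2, 0)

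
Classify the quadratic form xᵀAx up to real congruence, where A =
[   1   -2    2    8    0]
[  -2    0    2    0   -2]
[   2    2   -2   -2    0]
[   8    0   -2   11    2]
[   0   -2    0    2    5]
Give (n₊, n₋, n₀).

Answer: (3, 2, 0)

Derivation:
step 0: pivot 1 → sign +
step 1: pivot -4 → sign −
step 2: pivot 3 → sign +
step 3: pivot -1 → sign −
step 4: pivot 3 → sign +
signature = (3, 2, 0)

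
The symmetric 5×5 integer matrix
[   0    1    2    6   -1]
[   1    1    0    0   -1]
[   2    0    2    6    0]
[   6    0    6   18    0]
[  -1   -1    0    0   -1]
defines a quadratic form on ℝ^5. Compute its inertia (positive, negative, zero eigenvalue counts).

step 0: pivot 1 → sign +
step 1: pivot -1 → sign −
step 2: pivot 6 → sign +
step 3: pivot -2 → sign −
step 4: row/col 4 already zero → sign 0
signature = (2, 2, 1)

Answer: (2, 2, 1)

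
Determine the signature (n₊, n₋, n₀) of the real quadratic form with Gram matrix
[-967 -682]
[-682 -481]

step 0: pivot -967 → sign −
step 1: pivot -3/967 → sign −
signature = (0, 2, 0)

Answer: (0, 2, 0)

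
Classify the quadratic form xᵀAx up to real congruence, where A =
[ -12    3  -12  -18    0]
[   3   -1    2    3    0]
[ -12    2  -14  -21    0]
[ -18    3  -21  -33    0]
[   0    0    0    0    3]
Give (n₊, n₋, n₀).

step 0: pivot -12 → sign −
step 1: pivot -1/4 → sign −
step 2: pivot 2 → sign +
step 3: pivot -3/2 → sign −
step 4: pivot 3 → sign +
signature = (2, 3, 0)

Answer: (2, 3, 0)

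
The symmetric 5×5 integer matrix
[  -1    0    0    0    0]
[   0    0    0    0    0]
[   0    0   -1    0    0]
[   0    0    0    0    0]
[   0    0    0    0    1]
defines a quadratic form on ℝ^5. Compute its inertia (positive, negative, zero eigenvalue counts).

Answer: (1, 2, 2)

Derivation:
step 0: pivot -1 → sign −
step 1: pivot -1 → sign −
step 2: pivot 1 → sign +
step 3: row/col 3 already zero → sign 0
step 4: row/col 4 already zero → sign 0
signature = (1, 2, 2)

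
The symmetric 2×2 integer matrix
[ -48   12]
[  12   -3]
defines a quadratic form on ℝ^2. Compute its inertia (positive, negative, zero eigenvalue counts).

Answer: (0, 1, 1)

Derivation:
step 0: pivot -48 → sign −
step 1: row/col 1 already zero → sign 0
signature = (0, 1, 1)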